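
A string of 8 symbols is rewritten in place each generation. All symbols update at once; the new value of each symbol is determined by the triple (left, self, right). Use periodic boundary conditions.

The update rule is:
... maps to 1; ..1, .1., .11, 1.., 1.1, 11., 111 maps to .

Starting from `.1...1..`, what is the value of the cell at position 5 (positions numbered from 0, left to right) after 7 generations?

...1...1
.1...1..  (repeats generation 0; period 2)
generation 7: ...1...1
position 5 holds .

.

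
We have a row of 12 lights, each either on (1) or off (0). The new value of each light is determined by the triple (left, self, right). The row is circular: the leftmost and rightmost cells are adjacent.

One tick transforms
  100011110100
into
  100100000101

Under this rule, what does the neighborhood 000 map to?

At position 2 the neighborhood is 000; the next row has 0 there.

0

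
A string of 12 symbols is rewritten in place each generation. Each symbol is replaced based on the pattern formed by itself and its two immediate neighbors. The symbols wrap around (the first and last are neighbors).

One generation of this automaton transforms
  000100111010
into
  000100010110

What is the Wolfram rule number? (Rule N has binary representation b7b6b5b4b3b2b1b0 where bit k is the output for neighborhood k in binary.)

164

position 7: 111 → 1  (bit 7 = 1)
position 8: 110 → 0  (bit 6 = 0)
position 9: 101 → 1  (bit 5 = 1)
position 4: 100 → 0  (bit 4 = 0)
position 6: 011 → 0  (bit 3 = 0)
position 3: 010 → 1  (bit 2 = 1)
position 2: 001 → 0  (bit 1 = 0)
position 0: 000 → 0  (bit 0 = 0)
bits b7..b0 = 10100100 = 164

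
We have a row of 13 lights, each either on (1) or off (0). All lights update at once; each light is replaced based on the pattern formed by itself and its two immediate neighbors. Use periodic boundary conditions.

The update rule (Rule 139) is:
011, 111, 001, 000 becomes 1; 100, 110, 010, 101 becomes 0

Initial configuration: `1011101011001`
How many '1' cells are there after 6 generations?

0011000010011
0110011100110
1100111001100
1001110011001
0011100110011
0111001100110
count of 1: 7

7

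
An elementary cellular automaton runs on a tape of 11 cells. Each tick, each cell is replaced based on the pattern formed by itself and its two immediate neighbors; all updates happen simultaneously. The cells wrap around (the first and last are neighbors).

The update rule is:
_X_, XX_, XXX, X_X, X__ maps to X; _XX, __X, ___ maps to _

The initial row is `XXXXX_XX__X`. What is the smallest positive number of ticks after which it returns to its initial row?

11

XXXXXX_XX__
_XXXXXX_XX_
__XXXXXX_XX
X__XXXXXX_X
XX__XXXXXX_
_XX__XXXXXX
X_XX__XXXXX
XX_XX__XXXX
XXX_XX__XXX
XXXX_XX__XX
XXXXX_XX__X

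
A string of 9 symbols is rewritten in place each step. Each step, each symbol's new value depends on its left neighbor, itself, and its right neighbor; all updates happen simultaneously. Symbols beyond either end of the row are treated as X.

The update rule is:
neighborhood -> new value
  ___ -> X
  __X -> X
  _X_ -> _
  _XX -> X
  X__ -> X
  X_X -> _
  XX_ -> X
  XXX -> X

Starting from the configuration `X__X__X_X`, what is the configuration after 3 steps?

XXX_XX__X
XXX_XXXXX
XXX_XXXXX

XXX_XXXXX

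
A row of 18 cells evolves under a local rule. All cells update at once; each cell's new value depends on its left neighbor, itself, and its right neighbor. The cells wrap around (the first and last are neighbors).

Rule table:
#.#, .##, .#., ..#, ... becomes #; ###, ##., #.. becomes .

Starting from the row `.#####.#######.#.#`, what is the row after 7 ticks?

##....##......####
...####..######...
####....##......##
.....####..######.
######....##......
#......####..#####
..######....##....

..######....##....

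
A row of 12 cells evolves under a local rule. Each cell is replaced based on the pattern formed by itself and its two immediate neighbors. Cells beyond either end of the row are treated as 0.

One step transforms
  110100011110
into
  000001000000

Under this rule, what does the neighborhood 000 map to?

At position 5 the neighborhood is 000; the next row has 1 there.

1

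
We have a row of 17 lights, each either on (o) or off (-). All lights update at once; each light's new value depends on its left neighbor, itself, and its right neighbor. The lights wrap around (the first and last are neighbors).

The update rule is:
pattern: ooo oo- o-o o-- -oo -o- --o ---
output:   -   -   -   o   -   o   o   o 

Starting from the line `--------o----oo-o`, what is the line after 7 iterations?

iteration 1: ooooooooooooo---o
iteration 2: -------------ooo-
iteration 3: ooooooooooooo---o  (repeats iteration 1; period 2)
iteration 7: ooooooooooooo---o

ooooooooooooo---o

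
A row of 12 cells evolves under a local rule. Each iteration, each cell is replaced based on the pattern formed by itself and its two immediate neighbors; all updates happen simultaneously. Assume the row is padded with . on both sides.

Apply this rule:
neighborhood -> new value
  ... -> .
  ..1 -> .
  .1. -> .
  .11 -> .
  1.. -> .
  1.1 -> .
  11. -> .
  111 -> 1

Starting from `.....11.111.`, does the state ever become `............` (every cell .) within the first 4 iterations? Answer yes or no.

.........1..
............
all cells are . at iteration 2

yes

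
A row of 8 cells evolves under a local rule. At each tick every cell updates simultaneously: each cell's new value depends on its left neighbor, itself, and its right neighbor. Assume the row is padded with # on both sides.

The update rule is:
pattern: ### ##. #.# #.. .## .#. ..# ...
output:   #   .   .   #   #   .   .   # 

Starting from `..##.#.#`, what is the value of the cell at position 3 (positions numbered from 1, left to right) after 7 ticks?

#

tick 1: #.#....#
tick 2: ...###.#
tick 3: ##.##..#
tick 4: #..#.#.#
tick 5: .#.....#
tick 6: ..####.#
tick 7: #.###..#
position 3 holds #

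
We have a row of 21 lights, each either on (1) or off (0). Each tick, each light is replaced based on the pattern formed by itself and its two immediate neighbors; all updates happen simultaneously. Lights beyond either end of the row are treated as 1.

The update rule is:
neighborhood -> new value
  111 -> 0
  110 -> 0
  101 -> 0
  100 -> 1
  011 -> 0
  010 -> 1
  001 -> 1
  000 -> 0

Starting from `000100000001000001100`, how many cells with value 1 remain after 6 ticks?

3

tick 1: 101110000011100010011
tick 2: 000001000100010111100
tick 3: 100011101110110000011
tick 4: 010100000000001000100
tick 5: 010110000000011101111
tick 6: 010001000000100000000
count of 1: 3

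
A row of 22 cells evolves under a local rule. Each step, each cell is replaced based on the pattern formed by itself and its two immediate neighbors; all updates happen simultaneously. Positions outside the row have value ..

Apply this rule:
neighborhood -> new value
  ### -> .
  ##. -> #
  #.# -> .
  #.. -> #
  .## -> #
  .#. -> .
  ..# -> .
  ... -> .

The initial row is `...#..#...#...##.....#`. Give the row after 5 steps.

....#..#...#..###.....
.....#..#...#.#.##....
......#..#......###...
.......#..#.....#.##..
........#..#......###.

........#..#......###.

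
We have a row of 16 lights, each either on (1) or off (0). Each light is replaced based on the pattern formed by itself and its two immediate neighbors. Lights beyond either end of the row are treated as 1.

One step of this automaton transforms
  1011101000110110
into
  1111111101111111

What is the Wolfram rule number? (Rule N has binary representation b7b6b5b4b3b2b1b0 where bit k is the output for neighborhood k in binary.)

position 3: 111 → 1  (bit 7 = 1)
position 0: 110 → 1  (bit 6 = 1)
position 1: 101 → 1  (bit 5 = 1)
position 7: 100 → 1  (bit 4 = 1)
position 2: 011 → 1  (bit 3 = 1)
position 6: 010 → 1  (bit 2 = 1)
position 9: 001 → 1  (bit 1 = 1)
position 8: 000 → 0  (bit 0 = 0)
bits b7..b0 = 11111110 = 254

254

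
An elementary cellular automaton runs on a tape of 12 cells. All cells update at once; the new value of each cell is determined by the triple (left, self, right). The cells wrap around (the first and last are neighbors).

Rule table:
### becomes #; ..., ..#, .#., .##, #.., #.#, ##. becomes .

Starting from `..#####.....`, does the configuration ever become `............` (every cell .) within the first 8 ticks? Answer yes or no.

...###......
....#.......
............
all cells are . at tick 3

yes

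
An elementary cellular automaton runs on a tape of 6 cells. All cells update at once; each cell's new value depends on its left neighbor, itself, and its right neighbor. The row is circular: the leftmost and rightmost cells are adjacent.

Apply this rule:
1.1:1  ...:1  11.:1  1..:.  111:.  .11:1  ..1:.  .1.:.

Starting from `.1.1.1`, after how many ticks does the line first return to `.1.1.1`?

2

1.1.1.
.1.1.1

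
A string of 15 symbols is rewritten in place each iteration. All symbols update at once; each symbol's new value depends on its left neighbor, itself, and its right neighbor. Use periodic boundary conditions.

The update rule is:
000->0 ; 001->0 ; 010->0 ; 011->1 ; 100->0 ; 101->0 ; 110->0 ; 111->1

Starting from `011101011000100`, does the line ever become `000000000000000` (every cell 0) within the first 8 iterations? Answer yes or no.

yes

iteration 1: 011000010000000
iteration 2: 010000000000000
iteration 3: 000000000000000
all cells are 0 at iteration 3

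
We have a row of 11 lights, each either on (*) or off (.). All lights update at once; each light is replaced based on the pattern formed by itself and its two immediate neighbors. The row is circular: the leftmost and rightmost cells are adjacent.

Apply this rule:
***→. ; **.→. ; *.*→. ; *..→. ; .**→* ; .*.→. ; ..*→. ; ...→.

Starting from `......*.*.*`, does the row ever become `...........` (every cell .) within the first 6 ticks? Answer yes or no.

...........
all cells are . at tick 1

yes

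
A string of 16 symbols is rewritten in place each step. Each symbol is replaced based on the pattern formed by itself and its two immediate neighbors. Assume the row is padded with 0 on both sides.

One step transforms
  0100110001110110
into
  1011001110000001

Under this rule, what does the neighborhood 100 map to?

1

At position 2 the neighborhood is 100; the next row has 1 there.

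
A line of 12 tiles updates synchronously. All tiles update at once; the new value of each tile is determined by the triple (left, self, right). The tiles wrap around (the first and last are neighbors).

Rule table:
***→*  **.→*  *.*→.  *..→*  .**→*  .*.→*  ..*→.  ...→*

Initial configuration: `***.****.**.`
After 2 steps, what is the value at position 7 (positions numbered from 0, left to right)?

*

***.****.**.  (fixed point — unchanged through step 2)
position 7 holds *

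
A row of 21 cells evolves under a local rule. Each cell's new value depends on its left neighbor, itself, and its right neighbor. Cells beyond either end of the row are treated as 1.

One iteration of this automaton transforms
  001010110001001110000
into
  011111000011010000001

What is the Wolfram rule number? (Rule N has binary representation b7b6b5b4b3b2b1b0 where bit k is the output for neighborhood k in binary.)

38

position 15: 111 → 0  (bit 7 = 0)
position 7: 110 → 0  (bit 6 = 0)
position 3: 101 → 1  (bit 5 = 1)
position 0: 100 → 0  (bit 4 = 0)
position 6: 011 → 0  (bit 3 = 0)
position 2: 010 → 1  (bit 2 = 1)
position 1: 001 → 1  (bit 1 = 1)
position 9: 000 → 0  (bit 0 = 0)
bits b7..b0 = 00100110 = 38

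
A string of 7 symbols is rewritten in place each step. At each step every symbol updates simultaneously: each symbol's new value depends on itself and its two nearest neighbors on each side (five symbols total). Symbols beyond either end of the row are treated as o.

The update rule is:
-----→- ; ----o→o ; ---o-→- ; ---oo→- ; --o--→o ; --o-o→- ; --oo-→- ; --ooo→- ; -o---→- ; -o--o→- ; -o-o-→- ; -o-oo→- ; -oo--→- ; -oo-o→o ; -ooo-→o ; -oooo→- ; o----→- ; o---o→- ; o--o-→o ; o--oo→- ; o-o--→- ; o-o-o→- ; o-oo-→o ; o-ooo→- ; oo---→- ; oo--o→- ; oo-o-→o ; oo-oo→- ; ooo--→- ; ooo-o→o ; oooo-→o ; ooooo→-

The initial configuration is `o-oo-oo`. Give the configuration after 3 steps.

o-oo---
o-o----
oo---o-

oo---o-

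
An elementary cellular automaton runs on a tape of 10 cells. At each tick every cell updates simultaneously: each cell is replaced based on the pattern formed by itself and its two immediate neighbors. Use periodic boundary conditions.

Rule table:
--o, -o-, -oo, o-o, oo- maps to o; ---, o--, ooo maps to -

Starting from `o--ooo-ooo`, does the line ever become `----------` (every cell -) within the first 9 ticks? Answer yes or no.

o-oo-ooo--
oooooo-o-o
-----ooooo
----oo---o
---ooo--oo
--oo-o-ooo
-ooooooo-o
oo-----ooo
-o----oo--
tick 9 is -o----oo--, still not uniform -

no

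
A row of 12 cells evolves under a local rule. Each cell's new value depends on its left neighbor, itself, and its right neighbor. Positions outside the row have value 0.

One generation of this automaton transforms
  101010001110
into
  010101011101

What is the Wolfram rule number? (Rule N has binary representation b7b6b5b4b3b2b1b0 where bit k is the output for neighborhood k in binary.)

position 9: 111 → 1  (bit 7 = 1)
position 10: 110 → 0  (bit 6 = 0)
position 1: 101 → 1  (bit 5 = 1)
position 5: 100 → 1  (bit 4 = 1)
position 8: 011 → 1  (bit 3 = 1)
position 0: 010 → 0  (bit 2 = 0)
position 7: 001 → 1  (bit 1 = 1)
position 6: 000 → 0  (bit 0 = 0)
bits b7..b0 = 10111010 = 186

186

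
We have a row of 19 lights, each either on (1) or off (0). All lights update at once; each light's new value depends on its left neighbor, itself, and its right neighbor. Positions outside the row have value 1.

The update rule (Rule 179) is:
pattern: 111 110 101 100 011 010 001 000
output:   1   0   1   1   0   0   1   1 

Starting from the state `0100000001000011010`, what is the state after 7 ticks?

1010101010100100101

1011111110111100101
0101111101011011010
1010111010100100101
0101010101011011010
1010101010100100101
0101010101011011010  (repeats tick 4; period 2)
tick 7: 1010101010100100101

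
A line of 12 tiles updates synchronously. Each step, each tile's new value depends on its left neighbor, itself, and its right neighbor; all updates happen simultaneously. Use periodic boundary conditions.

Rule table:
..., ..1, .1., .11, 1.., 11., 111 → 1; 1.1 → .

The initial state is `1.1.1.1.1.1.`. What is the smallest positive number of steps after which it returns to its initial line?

1

step 1: 1.1.1.1.1.1.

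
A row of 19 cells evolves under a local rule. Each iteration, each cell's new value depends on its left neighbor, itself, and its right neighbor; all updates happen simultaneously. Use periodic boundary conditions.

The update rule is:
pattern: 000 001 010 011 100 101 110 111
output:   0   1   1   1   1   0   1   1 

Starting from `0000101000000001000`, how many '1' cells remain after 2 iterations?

11

0001101100000011100
0011101110000111110
count of 1: 11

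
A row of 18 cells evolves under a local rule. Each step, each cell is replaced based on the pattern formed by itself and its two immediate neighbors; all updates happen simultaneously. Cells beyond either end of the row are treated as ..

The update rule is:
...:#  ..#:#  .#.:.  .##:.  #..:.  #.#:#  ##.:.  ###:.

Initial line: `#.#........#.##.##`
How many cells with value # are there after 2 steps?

step 1: .#..#######.#..#..
step 2: #..#.......#..#..#
count of #: 5

5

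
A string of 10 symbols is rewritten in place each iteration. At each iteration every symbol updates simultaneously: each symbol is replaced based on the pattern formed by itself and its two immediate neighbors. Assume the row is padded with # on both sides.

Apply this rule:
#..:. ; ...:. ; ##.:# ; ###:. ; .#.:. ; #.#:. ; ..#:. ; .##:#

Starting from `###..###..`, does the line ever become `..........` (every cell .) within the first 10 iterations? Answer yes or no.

iteration 1: ..#..#.#..
iteration 2: ..........
all cells are . at iteration 2

yes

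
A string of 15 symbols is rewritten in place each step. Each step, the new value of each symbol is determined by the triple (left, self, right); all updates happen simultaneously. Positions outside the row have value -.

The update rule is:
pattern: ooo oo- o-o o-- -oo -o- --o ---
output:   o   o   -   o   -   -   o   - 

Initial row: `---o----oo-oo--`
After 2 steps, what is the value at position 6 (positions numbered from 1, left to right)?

--o-o--o-o--oo-
-o---oo---oo-oo
position 6 holds o

o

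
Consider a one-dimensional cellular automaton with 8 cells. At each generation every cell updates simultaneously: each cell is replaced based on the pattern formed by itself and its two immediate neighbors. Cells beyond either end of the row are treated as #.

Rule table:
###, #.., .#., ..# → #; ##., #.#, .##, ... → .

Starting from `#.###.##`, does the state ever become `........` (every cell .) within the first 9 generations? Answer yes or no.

no

...#...#
#.###.#.
...#..#.
#.#####.
...###..
#.#.#.##
..#.#..#
###.###.
##...#..
generation 9 is ##...#.., still not uniform .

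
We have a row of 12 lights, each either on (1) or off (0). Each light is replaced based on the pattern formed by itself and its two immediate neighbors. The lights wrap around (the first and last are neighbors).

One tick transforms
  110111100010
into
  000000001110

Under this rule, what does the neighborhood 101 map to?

At position 2 the neighborhood is 101; the next row has 0 there.

0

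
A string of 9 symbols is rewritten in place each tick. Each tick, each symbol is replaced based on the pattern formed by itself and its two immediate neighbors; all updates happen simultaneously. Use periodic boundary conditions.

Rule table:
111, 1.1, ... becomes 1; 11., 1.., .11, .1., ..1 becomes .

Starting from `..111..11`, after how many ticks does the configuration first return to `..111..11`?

...1.....
11...1111
1..1..111
.......11
.11111...
..111..11

6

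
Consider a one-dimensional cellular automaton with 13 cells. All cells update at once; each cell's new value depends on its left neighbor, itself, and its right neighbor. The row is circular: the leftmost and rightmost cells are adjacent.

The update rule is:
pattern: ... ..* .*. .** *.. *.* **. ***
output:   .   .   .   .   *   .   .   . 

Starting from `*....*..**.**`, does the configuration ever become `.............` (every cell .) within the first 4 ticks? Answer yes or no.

no

.*....*......
..*....*.....
...*....*....
....*....*...
tick 4 is ....*....*..., still not uniform .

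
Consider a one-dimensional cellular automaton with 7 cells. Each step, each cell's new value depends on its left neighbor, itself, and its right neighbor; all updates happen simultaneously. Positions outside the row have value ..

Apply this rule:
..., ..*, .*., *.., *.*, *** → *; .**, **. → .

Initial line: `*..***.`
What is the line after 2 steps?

***.*.*
.*.****

.*.****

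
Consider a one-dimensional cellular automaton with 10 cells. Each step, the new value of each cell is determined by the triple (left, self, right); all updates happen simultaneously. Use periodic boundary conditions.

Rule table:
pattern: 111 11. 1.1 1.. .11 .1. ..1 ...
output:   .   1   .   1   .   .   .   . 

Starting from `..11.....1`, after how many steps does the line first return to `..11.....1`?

10

1..11.....
.1..11....
..1..11...
...1..11..
....1..11.
.....1..11
1.....1..1
11.....1..
.11.....1.
..11.....1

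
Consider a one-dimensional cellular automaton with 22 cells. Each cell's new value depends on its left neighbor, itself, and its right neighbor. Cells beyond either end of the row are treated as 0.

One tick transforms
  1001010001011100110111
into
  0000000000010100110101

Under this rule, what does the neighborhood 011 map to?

1

At position 11 the neighborhood is 011; the next row has 1 there.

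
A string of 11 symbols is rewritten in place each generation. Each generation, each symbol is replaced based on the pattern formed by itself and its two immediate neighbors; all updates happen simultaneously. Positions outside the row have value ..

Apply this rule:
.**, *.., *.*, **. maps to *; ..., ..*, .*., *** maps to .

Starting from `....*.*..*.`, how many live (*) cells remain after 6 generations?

1

.....*.*..*
......*.*..
.......*.*.
........*.*
.........*.
..........*
count of *: 1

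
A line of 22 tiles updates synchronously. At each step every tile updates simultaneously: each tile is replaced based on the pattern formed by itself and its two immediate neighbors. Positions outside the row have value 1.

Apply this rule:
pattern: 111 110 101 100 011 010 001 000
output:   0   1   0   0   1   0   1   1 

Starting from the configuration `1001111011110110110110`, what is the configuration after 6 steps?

step 1: 1011001010010110110110
step 2: 1011010000100110110110
step 3: 1011000111001110110110
step 4: 1011011101011010110110
step 5: 1011010100011000110110
step 6: 1011000001111011110110

1011000001111011110110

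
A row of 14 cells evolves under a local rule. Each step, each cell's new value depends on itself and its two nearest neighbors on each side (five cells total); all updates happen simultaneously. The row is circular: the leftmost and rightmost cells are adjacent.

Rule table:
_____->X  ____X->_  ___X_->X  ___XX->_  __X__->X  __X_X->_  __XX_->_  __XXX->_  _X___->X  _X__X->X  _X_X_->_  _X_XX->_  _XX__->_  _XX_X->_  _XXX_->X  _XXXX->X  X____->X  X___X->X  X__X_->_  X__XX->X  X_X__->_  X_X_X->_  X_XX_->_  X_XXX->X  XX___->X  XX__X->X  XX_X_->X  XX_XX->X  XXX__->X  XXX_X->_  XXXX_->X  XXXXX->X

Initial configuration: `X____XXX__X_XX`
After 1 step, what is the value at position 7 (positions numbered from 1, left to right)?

X

XXX___XXX___XX
position 7 holds X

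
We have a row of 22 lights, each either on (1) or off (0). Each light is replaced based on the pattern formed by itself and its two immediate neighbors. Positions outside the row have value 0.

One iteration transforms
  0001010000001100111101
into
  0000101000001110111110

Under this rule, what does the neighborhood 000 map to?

At position 0 the neighborhood is 000; the next row has 0 there.

0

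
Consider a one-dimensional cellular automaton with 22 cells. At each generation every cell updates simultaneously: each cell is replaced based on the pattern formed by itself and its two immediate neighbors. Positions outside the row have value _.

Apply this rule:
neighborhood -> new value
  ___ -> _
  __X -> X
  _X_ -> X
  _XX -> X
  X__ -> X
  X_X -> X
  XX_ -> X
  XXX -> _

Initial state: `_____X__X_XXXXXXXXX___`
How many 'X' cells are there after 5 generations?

____XXXXXXX_______XX__
___XX_____XX_____XXXX_
__XXXX___XXXX___XX__XX
_XX__XX_XX__XX_XXXXXXX
XXXXXXXXXXXXXXXX_____X
count of X: 17

17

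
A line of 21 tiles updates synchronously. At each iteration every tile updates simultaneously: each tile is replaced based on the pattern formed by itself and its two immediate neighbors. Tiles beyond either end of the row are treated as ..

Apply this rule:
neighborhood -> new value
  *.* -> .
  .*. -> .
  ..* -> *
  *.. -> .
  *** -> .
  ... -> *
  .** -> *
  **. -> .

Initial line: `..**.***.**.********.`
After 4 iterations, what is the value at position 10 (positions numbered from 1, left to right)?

*

***..*...*..*........
*...*..**..*..*******
..**..**..*..**......
***..**..*..**..*****
position 10 holds *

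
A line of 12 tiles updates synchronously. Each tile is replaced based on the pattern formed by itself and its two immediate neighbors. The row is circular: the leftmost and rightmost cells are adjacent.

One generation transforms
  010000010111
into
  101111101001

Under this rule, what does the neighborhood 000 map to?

1

At position 3 the neighborhood is 000; the next row has 1 there.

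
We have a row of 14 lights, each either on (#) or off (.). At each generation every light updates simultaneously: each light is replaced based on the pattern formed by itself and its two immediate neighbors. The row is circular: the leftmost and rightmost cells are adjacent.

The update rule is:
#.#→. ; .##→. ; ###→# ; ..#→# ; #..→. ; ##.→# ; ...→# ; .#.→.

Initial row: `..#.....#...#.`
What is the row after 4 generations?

######.#.#####

##..####..##..
.#.#.###.#.#.#
......##......
######.#.#####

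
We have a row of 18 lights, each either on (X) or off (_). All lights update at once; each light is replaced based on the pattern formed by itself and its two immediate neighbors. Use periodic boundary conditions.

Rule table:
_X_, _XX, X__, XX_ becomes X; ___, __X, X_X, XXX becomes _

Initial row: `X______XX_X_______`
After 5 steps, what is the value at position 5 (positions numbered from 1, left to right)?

step 1: XX_____XX_XX______
step 2: XXX____XX_XXX_____
step 3: X_XX___XX_X_XX____
step 4: X_XXX__XX_X_XXX___
step 5: X_X_XX_XX_X_X_XX__
position 5 holds X

X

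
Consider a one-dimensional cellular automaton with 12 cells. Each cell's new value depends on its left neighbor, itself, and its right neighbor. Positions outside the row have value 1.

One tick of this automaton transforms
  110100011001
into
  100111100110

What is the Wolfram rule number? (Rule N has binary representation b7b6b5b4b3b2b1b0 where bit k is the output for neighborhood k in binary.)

151

position 0: 111 → 1  (bit 7 = 1)
position 1: 110 → 0  (bit 6 = 0)
position 2: 101 → 0  (bit 5 = 0)
position 4: 100 → 1  (bit 4 = 1)
position 7: 011 → 0  (bit 3 = 0)
position 3: 010 → 1  (bit 2 = 1)
position 6: 001 → 1  (bit 1 = 1)
position 5: 000 → 1  (bit 0 = 1)
bits b7..b0 = 10010111 = 151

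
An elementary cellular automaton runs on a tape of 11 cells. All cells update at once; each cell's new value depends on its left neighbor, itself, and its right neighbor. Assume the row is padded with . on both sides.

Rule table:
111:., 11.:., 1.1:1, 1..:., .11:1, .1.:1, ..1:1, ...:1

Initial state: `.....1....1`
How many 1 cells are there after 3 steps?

111111.1111
1.....11...
1.11111..11
count of 1: 8

8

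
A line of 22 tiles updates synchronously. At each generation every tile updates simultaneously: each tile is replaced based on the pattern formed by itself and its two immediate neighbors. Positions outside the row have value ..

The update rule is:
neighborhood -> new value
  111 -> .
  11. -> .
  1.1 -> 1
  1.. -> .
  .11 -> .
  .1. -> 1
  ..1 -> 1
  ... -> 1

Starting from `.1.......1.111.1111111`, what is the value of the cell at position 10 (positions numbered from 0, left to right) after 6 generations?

generation 1: 11.11111111...1.......
generation 2: ..1.........111.111111
generation 3: 111.11111111...1......
generation 4: ...1.........111.11111
generation 5: 1111.11111111...1.....
generation 6: ....1.........111.1111
position 10 holds .

.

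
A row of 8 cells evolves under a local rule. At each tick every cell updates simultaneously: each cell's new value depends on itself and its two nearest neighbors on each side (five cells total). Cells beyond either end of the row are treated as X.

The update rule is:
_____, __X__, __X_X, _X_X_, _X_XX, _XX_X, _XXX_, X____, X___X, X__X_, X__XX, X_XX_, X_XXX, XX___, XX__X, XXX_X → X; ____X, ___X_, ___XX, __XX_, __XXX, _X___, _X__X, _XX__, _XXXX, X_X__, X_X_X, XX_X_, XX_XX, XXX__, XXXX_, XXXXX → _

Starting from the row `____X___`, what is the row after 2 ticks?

XX__X_X_
__XXXX_X

__XXXX_X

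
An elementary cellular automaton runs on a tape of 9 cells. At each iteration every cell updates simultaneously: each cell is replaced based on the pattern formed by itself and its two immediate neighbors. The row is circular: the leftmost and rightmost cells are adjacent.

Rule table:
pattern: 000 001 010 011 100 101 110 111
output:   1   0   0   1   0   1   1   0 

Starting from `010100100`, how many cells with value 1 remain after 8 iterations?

7

iteration 1: 001000001
iteration 2: 000011100
iteration 3: 111010101
iteration 4: 001101011
iteration 5: 001110111
iteration 6: 001011101
iteration 7: 000110110
iteration 8: 110111110
count of 1: 7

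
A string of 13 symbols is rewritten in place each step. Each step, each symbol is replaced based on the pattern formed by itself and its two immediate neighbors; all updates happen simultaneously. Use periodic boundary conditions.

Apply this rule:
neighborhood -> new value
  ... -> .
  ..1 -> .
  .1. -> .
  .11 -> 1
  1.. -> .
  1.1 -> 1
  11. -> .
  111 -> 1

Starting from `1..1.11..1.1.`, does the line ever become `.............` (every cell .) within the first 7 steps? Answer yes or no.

....11....1.1
....1......1.
.............
all cells are . at step 3

yes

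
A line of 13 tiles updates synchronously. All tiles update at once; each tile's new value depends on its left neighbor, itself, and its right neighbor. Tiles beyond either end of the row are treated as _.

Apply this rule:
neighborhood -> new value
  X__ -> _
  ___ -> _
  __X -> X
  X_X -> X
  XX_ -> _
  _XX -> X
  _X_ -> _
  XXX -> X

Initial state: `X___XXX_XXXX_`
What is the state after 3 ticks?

_XXX_XXXX____

tick 1: ___XXX_XXXX__
tick 2: __XXX_XXXX___
tick 3: _XXX_XXXX____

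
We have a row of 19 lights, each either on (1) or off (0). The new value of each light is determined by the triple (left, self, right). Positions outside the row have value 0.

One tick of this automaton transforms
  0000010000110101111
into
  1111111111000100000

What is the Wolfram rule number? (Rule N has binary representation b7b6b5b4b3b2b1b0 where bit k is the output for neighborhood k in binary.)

23

position 16: 111 → 0  (bit 7 = 0)
position 11: 110 → 0  (bit 6 = 0)
position 12: 101 → 0  (bit 5 = 0)
position 6: 100 → 1  (bit 4 = 1)
position 10: 011 → 0  (bit 3 = 0)
position 5: 010 → 1  (bit 2 = 1)
position 4: 001 → 1  (bit 1 = 1)
position 0: 000 → 1  (bit 0 = 1)
bits b7..b0 = 00010111 = 23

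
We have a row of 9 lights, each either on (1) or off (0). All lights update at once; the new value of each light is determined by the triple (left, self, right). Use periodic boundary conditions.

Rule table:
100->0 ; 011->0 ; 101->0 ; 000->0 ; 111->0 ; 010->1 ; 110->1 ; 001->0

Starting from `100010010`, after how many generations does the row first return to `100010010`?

100010010

1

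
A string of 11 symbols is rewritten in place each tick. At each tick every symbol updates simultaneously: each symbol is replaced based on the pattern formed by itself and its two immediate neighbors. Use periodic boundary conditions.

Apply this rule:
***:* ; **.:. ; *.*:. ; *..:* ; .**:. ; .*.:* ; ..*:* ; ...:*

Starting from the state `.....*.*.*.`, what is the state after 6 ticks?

tick 1: ******.*.**
tick 2: *****..*..*
tick 3: ****.*****.
tick 4: .**...***..
tick 5: *..***.*.**
tick 6: .**.*..*..*

.**.*..*..*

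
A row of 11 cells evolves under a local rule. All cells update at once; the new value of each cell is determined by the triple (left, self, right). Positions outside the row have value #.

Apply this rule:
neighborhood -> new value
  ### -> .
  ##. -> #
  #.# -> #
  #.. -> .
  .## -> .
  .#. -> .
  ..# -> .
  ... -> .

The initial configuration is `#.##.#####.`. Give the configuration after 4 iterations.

##.#.......

##.##....##
.##.#......
#.##.......
##.#.......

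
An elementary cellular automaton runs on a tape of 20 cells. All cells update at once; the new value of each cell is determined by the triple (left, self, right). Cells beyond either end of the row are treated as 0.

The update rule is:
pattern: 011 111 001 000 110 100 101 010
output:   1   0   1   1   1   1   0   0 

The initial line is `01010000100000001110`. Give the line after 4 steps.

10001111011111111011
01111001010000001011
11001110001111110011
11111011111000011111

11111011111000011111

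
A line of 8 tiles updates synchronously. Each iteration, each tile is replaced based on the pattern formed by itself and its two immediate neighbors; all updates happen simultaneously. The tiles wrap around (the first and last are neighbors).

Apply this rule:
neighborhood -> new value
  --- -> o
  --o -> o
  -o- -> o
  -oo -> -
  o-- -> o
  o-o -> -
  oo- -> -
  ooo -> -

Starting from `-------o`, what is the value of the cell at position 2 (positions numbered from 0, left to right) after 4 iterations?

oooooooo
--------
oooooooo  (repeats iteration 1; period 2)
iteration 4: --------
position 2 holds -

-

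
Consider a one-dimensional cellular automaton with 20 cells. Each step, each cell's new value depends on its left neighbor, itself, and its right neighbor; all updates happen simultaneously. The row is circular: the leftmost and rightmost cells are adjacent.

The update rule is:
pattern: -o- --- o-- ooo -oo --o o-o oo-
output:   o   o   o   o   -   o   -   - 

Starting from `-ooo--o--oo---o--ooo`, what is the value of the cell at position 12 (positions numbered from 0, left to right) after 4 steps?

o

step 1: --o-ooooo--oooooo-o-
step 2: ooo--ooo-oo-oooo--oo
step 3: oo-oo-o------oo-oo-o
step 4: o-----ooooooo-------
position 12 holds o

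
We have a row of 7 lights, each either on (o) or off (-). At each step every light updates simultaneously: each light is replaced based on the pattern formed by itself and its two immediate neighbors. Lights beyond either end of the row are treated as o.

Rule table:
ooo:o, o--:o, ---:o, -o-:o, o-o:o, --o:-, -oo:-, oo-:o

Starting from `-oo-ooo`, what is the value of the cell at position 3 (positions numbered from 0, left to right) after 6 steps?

o

o-oo-oo
oo-oo-o
ooo-oo-
oooo-oo
ooooo-o
oooooo-
position 3 holds o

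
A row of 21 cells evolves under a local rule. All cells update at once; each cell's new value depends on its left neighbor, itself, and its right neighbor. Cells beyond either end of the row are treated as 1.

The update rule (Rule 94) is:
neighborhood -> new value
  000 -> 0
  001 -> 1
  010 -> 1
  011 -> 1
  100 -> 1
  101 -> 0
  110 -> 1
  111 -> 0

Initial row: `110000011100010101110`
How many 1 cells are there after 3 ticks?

11

011000110110110101010
011101110110110101010
010101010110110101010
count of 1: 11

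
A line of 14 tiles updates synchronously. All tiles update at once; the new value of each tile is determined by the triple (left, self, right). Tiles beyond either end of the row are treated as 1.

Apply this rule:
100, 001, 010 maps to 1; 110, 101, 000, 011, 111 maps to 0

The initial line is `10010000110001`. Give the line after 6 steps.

01100111011101

01111001001010
00000111111010
10001000000010
01011100000110
01000010001000
01100111011101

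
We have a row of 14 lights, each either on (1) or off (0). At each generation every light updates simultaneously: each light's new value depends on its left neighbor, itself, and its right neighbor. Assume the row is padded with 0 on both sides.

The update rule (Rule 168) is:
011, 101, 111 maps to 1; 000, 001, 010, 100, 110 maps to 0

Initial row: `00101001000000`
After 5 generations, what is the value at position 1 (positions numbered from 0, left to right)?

0

generation 1: 00010000000000
generation 2: 00000000000000
generation 3: 00000000000000  (fixed point — unchanged through generation 5)
position 1 holds 0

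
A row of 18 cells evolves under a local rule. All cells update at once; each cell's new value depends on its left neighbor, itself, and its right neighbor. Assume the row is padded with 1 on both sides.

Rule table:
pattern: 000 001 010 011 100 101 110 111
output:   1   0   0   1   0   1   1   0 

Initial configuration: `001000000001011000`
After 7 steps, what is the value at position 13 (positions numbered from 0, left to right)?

step 1: 000011111100111010
step 2: 011010000100101101
step 3: 111100110000011111
step 4: 000100110111010000
step 5: 010000111101100110
step 6: 100110100111100111
step 7: 100111000100100100
position 13 holds 0

0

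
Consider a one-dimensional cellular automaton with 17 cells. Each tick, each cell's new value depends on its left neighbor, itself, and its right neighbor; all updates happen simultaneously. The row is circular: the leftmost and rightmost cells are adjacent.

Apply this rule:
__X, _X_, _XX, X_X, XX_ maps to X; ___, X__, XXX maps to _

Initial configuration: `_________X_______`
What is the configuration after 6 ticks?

________XX_______
_______XXX_______
______XX_X_______
_____XXXXX_______
____XX___X_______
___XXX__XX_______

___XXX__XX_______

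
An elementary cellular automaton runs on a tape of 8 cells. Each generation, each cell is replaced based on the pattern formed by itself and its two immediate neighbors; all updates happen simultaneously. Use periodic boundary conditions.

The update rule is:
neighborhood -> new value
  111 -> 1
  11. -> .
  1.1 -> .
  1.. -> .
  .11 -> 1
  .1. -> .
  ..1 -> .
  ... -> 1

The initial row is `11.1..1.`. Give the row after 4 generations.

1.......
..11111.
1.1111..
..111...

..111...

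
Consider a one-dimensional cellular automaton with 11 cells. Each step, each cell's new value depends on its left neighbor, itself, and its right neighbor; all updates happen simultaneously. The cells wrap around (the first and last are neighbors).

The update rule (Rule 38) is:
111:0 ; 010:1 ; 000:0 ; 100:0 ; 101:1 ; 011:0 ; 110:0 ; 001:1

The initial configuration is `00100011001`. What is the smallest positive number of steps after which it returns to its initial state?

22

01100100011
10001100100
10010001101
00110010010
01000110110
11001001000
00011011001
00100100011
01101100100
10010001100
10110010001
01000110010
11001000110
00011001001
00100011011
01100100100
10001101100
10010010001
00110110010
01001000110
11011001000
00100011001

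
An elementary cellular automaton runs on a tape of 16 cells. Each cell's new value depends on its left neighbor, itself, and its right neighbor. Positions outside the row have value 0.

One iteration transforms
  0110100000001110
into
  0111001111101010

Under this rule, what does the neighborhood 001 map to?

0

At position 0 the neighborhood is 001; the next row has 0 there.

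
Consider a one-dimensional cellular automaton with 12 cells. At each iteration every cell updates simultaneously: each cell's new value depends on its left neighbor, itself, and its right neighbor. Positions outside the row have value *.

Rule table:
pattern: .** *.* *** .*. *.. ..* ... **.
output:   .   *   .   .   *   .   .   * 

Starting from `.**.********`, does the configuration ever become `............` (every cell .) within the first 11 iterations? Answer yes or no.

*.**........
**.**.......
.**.**......
*.**.**.....
**.**.**....
.**.**.**...
*.**.**.**..
**.**.**.**.
.**.**.**.**
*.**.**.**..  (repeats iteration 7; period 3)
iteration 11: **.**.**.**.
iteration 11 is **.**.**.**., still not uniform .

no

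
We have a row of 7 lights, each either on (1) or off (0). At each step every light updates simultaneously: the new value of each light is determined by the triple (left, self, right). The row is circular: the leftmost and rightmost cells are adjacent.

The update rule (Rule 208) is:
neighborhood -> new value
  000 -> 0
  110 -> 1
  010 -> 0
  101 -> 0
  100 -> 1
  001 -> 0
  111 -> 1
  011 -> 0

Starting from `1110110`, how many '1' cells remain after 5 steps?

3

0110010
0011001
1001100
0100110
0010011
count of 1: 3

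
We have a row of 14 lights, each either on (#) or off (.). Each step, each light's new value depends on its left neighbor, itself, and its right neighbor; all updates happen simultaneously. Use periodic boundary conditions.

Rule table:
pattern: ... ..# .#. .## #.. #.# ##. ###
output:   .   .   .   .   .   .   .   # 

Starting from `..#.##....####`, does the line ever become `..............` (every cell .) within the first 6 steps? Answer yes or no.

yes

...........##.
..............
all cells are . at step 2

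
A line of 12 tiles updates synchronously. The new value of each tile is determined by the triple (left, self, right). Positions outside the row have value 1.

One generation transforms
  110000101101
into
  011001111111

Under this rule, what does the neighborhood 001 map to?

At position 5 the neighborhood is 001; the next row has 1 there.

1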